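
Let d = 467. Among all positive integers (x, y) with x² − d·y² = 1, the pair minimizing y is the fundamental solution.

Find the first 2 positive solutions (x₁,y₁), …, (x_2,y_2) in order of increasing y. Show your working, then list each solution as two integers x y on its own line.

[21; 1,1,1,1,3,…,1,1,42] for √467; ℓ=14 ⇒ convergent index 13
i=0: a=21 ⇒ p=21, q=1
i=1: a=1 ⇒ p=22, q=1
i=2: a=1 ⇒ p=43, q=2
…
i=5: a=3 ⇒ p=389, q=18
…
i=7: a=21 ⇒ p=27164, q=1257
i=8: a=3 ⇒ p=82767, q=3830
…
i=10: a=1 ⇒ p=358232, q=16577
i=11: a=1 ⇒ p=633697, q=29324
i=12: a=1 ⇒ p=991929, q=45901
i=13: a=1 ⇒ p=1625626, q=75225
fundamental: x₁=1625626, y₁=75225  (since 2642659891876 − 467·5658800625 = 1)
n=2: (1625626,75225)∘(1625626,75225) = (1625626·1625626+467·75225·75225, 1625626·75225+75225·1625626) = (5285319783751,244575431700)

1625626 75225
5285319783751 244575431700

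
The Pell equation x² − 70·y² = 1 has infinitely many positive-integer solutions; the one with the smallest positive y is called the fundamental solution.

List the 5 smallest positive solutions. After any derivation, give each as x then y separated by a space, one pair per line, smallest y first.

251 30
126001 15060
63252251 7560090
31752504001 3795150120
15939693756251 1905157800150

√70 = [8; 2,1,2,1,2,16, …], period ℓ=6 (even) → k=5
a_0=8:  p_0=8·1+0=8,  q_0=8·0+1=1
a_1=2:  p_1=2·8+1=17,  q_1=2·1+0=2
…
a_4=1:  p_4=1·67+25=92,  q_4=1·8+3=11
a_5=2:  p_5=2·92+67=251,  q_5=2·11+8=30
→ (251, 30).  Check: 251²=63001, 70·30²=63000, difference 1.
(x_2, y_2) = (251·251 + 70·30·30, 251·30 + 30·251) = (126001, 15060)
(x_3, y_3) = (251·126001 + 70·30·15060, 251·15060 + 30·126001) = (63252251, 7560090)
(x_4, y_4) = (251·63252251 + 70·30·7560090, 251·7560090 + 30·63252251) = (31752504001, 3795150120)
(x_5, y_5) = (251·31752504001 + 70·30·3795150120, 251·3795150120 + 30·31752504001) = (15939693756251, 1905157800150)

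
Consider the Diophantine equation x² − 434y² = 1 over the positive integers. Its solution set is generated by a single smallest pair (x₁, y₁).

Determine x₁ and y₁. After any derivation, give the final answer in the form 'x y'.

[20; 1,4,1,40] for √434; ℓ=4 ⇒ convergent index 3
step 0: (20, 1)  from 20·(1,0) + (0,1)
…
step 2: (104, 5)  from 4·(21,1) + (20,1)
step 3: (125, 6)  from 1·(104,5) + (21,1)
(x₁, y₁) = (125, 6);  125² − 434·6² = 1 ✓

125 6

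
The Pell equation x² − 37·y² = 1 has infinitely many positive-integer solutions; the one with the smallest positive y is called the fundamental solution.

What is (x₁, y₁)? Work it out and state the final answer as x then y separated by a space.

73 12

d=37: √d = [6; 12] (ℓ=1, odd), read p_1/q_1
i=0: a=6 ⇒ p=6, q=1
i=1: a=12 ⇒ p=73, q=12
(x₁, y₁) = (73, 12);  73² − 37·12² = 1 ✓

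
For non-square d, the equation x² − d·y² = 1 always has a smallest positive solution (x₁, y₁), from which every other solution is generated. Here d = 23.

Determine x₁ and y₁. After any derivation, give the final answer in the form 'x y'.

[4; 1,3,1,8] for √23; ℓ=4 ⇒ convergent index 3
i=0: a=4 ⇒ p=4, q=1
…
i=2: a=3 ⇒ p=19, q=4
i=3: a=1 ⇒ p=24, q=5
fundamental: x₁=24, y₁=5  (since 576 − 23·25 = 1)

24 5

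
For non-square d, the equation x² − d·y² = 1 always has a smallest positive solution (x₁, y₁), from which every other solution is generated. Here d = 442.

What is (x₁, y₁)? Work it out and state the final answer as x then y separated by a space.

√442 → a₀=21, period (42); ℓ=1 odd so k=1
a_0=21:  p_0=21·1+0=21,  q_0=21·0+1=1
a_1=42:  p_1=42·21+1=883,  q_1=42·1+0=42
(x₁, y₁) = (883, 42);  883² − 442·42² = 1 ✓

883 42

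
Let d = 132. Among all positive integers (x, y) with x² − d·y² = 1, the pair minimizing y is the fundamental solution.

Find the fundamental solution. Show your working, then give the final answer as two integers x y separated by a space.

[11; 2,22] for √132; ℓ=2 ⇒ convergent index 1
a_0=11:  p_0=11·1+0=11,  q_0=11·0+1=1
a_1=2:  p_1=2·11+1=23,  q_1=2·1+0=2
(x₁, y₁) = (23, 2);  23² − 132·2² = 1 ✓

23 2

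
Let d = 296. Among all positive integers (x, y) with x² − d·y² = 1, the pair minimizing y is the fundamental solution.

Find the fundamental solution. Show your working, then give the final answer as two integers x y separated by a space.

3699 215

d=296: √d = [17; 4,1,7,1,4,34] (ℓ=6, even), read p_5/q_5
k=0  a_k=17  p_k/q_k = 17/1
…
k=2  a_k=1  p_k/q_k = 86/5
k=3  a_k=7  p_k/q_k = 671/39
k=4  a_k=1  p_k/q_k = 757/44
k=5  a_k=4  p_k/q_k = 3699/215
→ (3699, 215).  Check: 3699²=13682601, 296·215²=13682600, difference 1.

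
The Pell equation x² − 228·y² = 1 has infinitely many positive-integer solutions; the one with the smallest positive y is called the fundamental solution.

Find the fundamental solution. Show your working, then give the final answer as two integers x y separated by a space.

151 10

√228 = [15; 10,30, …], period ℓ=2 (even) → k=1
step 0: (15, 1)  from 15·(1,0) + (0,1)
step 1: (151, 10)  from 10·(15,1) + (1,0)
fundamental: x₁=151, y₁=10  (since 22801 − 228·100 = 1)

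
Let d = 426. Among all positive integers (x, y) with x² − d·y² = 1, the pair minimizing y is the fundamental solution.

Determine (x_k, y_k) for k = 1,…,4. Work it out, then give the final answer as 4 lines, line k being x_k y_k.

[20; 1,1,1,3,2,6,2,3,1,1,1,40] for √426; ℓ=12 ⇒ convergent index 11
i=0: a=20 ⇒ p=20, q=1
i=1: a=1 ⇒ p=21, q=1
i=2: a=1 ⇒ p=41, q=2
i=3: a=1 ⇒ p=62, q=3
i=4: a=3 ⇒ p=227, q=11
…
i=10: a=1 ⇒ p=56780, q=2751
i=11: a=1 ⇒ p=88751, q=4300
(x₁, y₁) = (88751, 4300);  88751² − 426·4300² = 1 ✓
n=2: (88751,4300)∘(88751,4300) = (88751·88751+426·4300·4300, 88751·4300+4300·88751) = (15753480001,763258600)
n=3: (15753480001,763258600)∘(88751,4300) = (88751·15753480001+426·4300·763258600, 88751·763258600+4300·15753480001) = (2796274207048751,135479928012900)
n=4: (2796274207048751,135479928012900)∘(88751,4300) = (88751·2796274207048751+426·4300·135479928012900, 88751·135479928012900+4300·2796274207048751) = (496344264283813920001,24047958181382517200)

88751 4300
15753480001 763258600
2796274207048751 135479928012900
496344264283813920001 24047958181382517200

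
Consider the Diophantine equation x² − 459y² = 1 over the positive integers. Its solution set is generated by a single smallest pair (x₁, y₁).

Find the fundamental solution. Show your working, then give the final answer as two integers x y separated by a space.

√459 = [21; 2,2,1,4,21,4,1,2,2,42, …], period ℓ=10 (even) → k=9
a_0=21:  p_0=21·1+0=21,  q_0=21·0+1=1
a_1=2:  p_1=2·21+1=43,  q_1=2·1+0=2
…
a_8=2:  p_8=2·75692+60695=212079,  q_8=2·3533+2833=9899
a_9=2:  p_9=2·212079+75692=499850,  q_9=2·9899+3533=23331
fundamental: x₁=499850, y₁=23331  (since 249850022500 − 459·544335561 = 1)

499850 23331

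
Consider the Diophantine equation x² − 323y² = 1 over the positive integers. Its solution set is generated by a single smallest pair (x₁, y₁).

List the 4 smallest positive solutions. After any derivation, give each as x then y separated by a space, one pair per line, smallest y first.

18 1
647 36
23274 1295
837217 46584

√323 → a₀=17, period (1,34); ℓ=2 even so k=1
i=0: a=17 ⇒ p=17, q=1
i=1: a=1 ⇒ p=18, q=1
fundamental: x₁=18, y₁=1  (since 324 − 323·1 = 1)
(x_2, y_2) = (18·18 + 323·1·1, 18·1 + 1·18) = (647, 36)
(x_3, y_3) = (18·647 + 323·1·36, 18·36 + 1·647) = (23274, 1295)
(x_4, y_4) = (18·23274 + 323·1·1295, 18·1295 + 1·23274) = (837217, 46584)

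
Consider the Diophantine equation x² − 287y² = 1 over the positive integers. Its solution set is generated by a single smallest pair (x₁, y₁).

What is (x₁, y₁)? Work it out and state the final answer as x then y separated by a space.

288 17

√287 = [16; 1,15,1,32, …], period ℓ=4 (even) → k=3
step 0: (16, 1)  from 16·(1,0) + (0,1)
step 1: (17, 1)  from 1·(16,1) + (1,0)
step 2: (271, 16)  from 15·(17,1) + (16,1)
step 3: (288, 17)  from 1·(271,16) + (17,1)
→ (288, 17).  Check: 288²=82944, 287·17²=82943, difference 1.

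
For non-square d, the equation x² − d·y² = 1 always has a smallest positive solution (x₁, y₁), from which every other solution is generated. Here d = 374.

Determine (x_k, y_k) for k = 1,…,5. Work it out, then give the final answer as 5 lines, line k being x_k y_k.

3365 174
22646449 1171020
152410598405 7880964426
1025723304619201 53038889415960
6903117687676624325 356951717888446374

√374 → a₀=19, period (2,1,18,1,2,38); ℓ=6 even so k=5
step 0: (19, 1)  from 19·(1,0) + (0,1)
…
step 4: (1141, 59)  from 1·(1083,56) + (58,3)
step 5: (3365, 174)  from 2·(1141,59) + (1083,56)
→ (3365, 174).  Check: 3365²=11323225, 374·174²=11323224, difference 1.
(x_2, y_2) = (3365·3365 + 374·174·174, 3365·174 + 174·3365) = (22646449, 1171020)
(x_3, y_3) = (3365·22646449 + 374·174·1171020, 3365·1171020 + 174·22646449) = (152410598405, 7880964426)
(x_4, y_4) = (3365·152410598405 + 374·174·7880964426, 3365·7880964426 + 174·152410598405) = (1025723304619201, 53038889415960)
(x_5, y_5) = (3365·1025723304619201 + 374·174·53038889415960, 3365·53038889415960 + 174·1025723304619201) = (6903117687676624325, 356951717888446374)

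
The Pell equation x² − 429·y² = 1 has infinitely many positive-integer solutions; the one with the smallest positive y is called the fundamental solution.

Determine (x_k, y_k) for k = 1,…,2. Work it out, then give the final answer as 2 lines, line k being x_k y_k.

1524095 73584
4645731138049 224298012960

[20; 1,2,2,9,1,12,1,9,2,2,1,40] for √429; ℓ=12 ⇒ convergent index 11
step 0: (20, 1)  from 20·(1,0) + (0,1)
…
step 3: (145, 7)  from 2·(62,3) + (21,1)
…
step 7: (21023, 1015)  from 1·(19511,942) + (1512,73)
step 8: (208718, 10077)  from 9·(21023,1015) + (19511,942)
…
step 10: (1085636, 52415)  from 2·(438459,21169) + (208718,10077)
step 11: (1524095, 73584)  from 1·(1085636,52415) + (438459,21169)
→ (1524095, 73584).  Check: 1524095²=2322865569025, 429·73584²=2322865569024, difference 1.
n=2: (1524095,73584)∘(1524095,73584) = (1524095·1524095+429·73584·73584, 1524095·73584+73584·1524095) = (4645731138049,224298012960)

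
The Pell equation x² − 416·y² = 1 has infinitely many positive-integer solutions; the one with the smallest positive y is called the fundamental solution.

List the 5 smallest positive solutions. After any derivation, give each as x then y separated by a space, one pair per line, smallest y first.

[20; 2,1,1,9,1,1,2,40] for √416; ℓ=8 ⇒ convergent index 7
i=0: a=20 ⇒ p=20, q=1
…
i=2: a=1 ⇒ p=61, q=3
i=3: a=1 ⇒ p=102, q=5
…
i=5: a=1 ⇒ p=1081, q=53
i=6: a=1 ⇒ p=2060, q=101
i=7: a=2 ⇒ p=5201, q=255
fundamental: x₁=5201, y₁=255  (since 27050401 − 416·65025 = 1)
n=2: (5201,255)∘(5201,255) = (5201·5201+416·255·255, 5201·255+255·5201) = (54100801,2652510)
n=3: (54100801,2652510)∘(5201,255) = (5201·54100801+416·255·2652510, 5201·2652510+255·54100801) = (562756526801,27591408765)
n=4: (562756526801,27591408765)∘(5201,255) = (5201·562756526801+416·255·27591408765, 5201·27591408765+255·562756526801) = (5853793337683201,287005831321020)
n=5: (5853793337683201,287005831321020)∘(5201,255) = (5201·5853793337683201+416·255·287005831321020, 5201·287005831321020+255·5853793337683201) = (60891157735824130001,2985434629809841275)

5201 255
54100801 2652510
562756526801 27591408765
5853793337683201 287005831321020
60891157735824130001 2985434629809841275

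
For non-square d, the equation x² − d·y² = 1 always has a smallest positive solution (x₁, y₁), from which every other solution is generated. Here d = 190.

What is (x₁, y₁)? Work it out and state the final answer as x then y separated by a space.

√190 = [13; 1,3,1,1,1,…,3,1,26, …], period ℓ=14 (even) → k=13
i=0: a=13 ⇒ p=13, q=1
i=1: a=1 ⇒ p=14, q=1
…
i=3: a=1 ⇒ p=69, q=5
i=4: a=1 ⇒ p=124, q=9
…
i=12: a=3 ⇒ p=40787, q=2959
i=13: a=1 ⇒ p=52021, q=3774
(x₁, y₁) = (52021, 3774);  52021² − 190·3774² = 1 ✓

52021 3774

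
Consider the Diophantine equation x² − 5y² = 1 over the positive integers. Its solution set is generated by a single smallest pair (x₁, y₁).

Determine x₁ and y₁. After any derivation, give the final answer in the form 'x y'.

9 4

√5 → a₀=2, period (4); ℓ=1 odd so k=1
a_0=2:  p_0=2·1+0=2,  q_0=2·0+1=1
a_1=4:  p_1=4·2+1=9,  q_1=4·1+0=4
(x₁, y₁) = (9, 4);  9² − 5·4² = 1 ✓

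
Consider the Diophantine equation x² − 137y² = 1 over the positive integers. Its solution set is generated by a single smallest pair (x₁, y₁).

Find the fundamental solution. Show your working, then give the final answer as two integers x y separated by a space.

[11; 1,2,2,1,1,2,2,1,22] for √137; ℓ=9 ⇒ convergent index 17
a_0=11:  p_0=11·1+0=11,  q_0=11·0+1=1
…
a_2=2:  p_2=2·12+11=35,  q_2=2·1+1=3
…
a_4=1:  p_4=1·82+35=117,  q_4=1·7+3=10
…
a_6=2:  p_6=2·199+117=515,  q_6=2·17+10=44
…
a_12=2:  p_12=2·122279+41341=285899,  q_12=2·10447+3532=24426
…
a_16=2:  p_16=2·1796332+694077=4286741,  q_16=2·153471+59299=366241
a_17=1:  p_17=1·4286741+1796332=6083073,  q_17=1·366241+153471=519712
(x₁, y₁) = (6083073, 519712);  6083073² − 137·519712² = 1 ✓

6083073 519712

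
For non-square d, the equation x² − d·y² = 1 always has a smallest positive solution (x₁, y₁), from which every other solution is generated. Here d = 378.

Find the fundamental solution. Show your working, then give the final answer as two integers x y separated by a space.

√378 = [19; 2,3,1,4,1,3,2,38, …], period ℓ=8 (even) → k=7
step 0: (19, 1)  from 19·(1,0) + (0,1)
step 1: (39, 2)  from 2·(19,1) + (1,0)
…
step 3: (175, 9)  from 1·(136,7) + (39,2)
…
step 5: (1011, 52)  from 1·(836,43) + (175,9)
step 6: (3869, 199)  from 3·(1011,52) + (836,43)
step 7: (8749, 450)  from 2·(3869,199) + (1011,52)
→ (8749, 450).  Check: 8749²=76545001, 378·450²=76545000, difference 1.

8749 450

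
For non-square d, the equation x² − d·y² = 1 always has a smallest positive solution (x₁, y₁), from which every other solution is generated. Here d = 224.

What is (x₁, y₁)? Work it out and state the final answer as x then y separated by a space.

[14; 1,28] for √224; ℓ=2 ⇒ convergent index 1
i=0: a=14 ⇒ p=14, q=1
i=1: a=1 ⇒ p=15, q=1
(x₁, y₁) = (15, 1);  15² − 224·1² = 1 ✓

15 1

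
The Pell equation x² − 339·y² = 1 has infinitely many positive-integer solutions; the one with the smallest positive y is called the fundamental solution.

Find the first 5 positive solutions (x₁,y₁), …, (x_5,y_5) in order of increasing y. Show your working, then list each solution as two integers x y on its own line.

d=339: √d = [18; 2,2,2,1,17,1,2,2,2,36] (ℓ=10, even), read p_9/q_9
a_0=18:  p_0=18·1+0=18,  q_0=18·0+1=1
a_1=2:  p_1=2·18+1=37,  q_1=2·1+0=2
a_2=2:  p_2=2·37+18=92,  q_2=2·2+1=5
a_3=2:  p_3=2·92+37=221,  q_3=2·5+2=12
a_4=1:  p_4=1·221+92=313,  q_4=1·12+5=17
…
a_8=2:  p_8=2·17252+5855=40359,  q_8=2·937+318=2192
a_9=2:  p_9=2·40359+17252=97970,  q_9=2·2192+937=5321
fundamental: x₁=97970, y₁=5321  (since 9598120900 − 339·28313041 = 1)
(x_2, y_2) = (97970·97970 + 339·5321·5321, 97970·5321 + 5321·97970) = (19196241799, 1042596740)
(x_3, y_3) = (97970·19196241799 + 339·5321·1042596740, 97970·1042596740 + 5321·19196241799) = (3761311617998090, 204286405230279)
(x_4, y_4) = (97970·3761311617998090 + 339·5321·204286405230279, 97970·204286405230279 + 5321·3761311617998090) = (736991398411349512801, 40027878239778270520)
(x_5, y_5) = (97970·736991398411349512801 + 339·5321·40027878239778270520, 97970·40027878239778270520 + 5321·736991398411349512801) = (144406094600958511920229850, 7843062462097867920458521)

97970 5321
19196241799 1042596740
3761311617998090 204286405230279
736991398411349512801 40027878239778270520
144406094600958511920229850 7843062462097867920458521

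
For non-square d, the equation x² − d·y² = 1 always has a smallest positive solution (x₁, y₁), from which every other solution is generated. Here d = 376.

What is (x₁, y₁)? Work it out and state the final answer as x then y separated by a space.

√376 = [19; 2,1,1,3,1,…,1,2,38, …], period ℓ=16 (even) → k=15
a_0=19:  p_0=19·1+0=19,  q_0=19·0+1=1
…
a_2=1:  p_2=1·39+19=58,  q_2=1·2+1=3
a_3=1:  p_3=1·58+39=97,  q_3=1·3+2=5
…
a_5=1:  p_5=1·349+97=446,  q_5=1·18+5=23
…
a_7=2:  p_7=2·1241+446=2928,  q_7=2·64+23=151
…
a_9=2:  p_9=2·12953+2928=28834,  q_9=2·668+151=1487
…
a_11=1:  p_11=1·70621+28834=99455,  q_11=1·3642+1487=5129
…
a_13=1:  p_13=1·368986+99455=468441,  q_13=1·19029+5129=24158
a_14=1:  p_14=1·468441+368986=837427,  q_14=1·24158+19029=43187
a_15=2:  p_15=2·837427+468441=2143295,  q_15=2·43187+24158=110532
(x₁, y₁) = (2143295, 110532);  2143295² − 376·110532² = 1 ✓

2143295 110532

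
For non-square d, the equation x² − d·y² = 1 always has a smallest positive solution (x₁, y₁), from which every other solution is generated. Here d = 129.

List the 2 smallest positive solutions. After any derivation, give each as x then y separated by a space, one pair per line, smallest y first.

[11; 2,1,3,1,6,1,3,1,2,22] for √129; ℓ=10 ⇒ convergent index 9
step 0: (11, 1)  from 11·(1,0) + (0,1)
step 1: (23, 2)  from 2·(11,1) + (1,0)
step 2: (34, 3)  from 1·(23,2) + (11,1)
step 3: (125, 11)  from 3·(34,3) + (23,2)
…
step 6: (1238, 109)  from 1·(1079,95) + (159,14)
step 7: (4793, 422)  from 3·(1238,109) + (1079,95)
step 8: (6031, 531)  from 1·(4793,422) + (1238,109)
step 9: (16855, 1484)  from 2·(6031,531) + (4793,422)
(x₁, y₁) = (16855, 1484);  16855² − 129·1484² = 1 ✓
k=2:  x_2 = 16855·16855+129·1484·1484 = 568182049,  y_2 = 16855·1484+1484·16855 = 50025640

16855 1484
568182049 50025640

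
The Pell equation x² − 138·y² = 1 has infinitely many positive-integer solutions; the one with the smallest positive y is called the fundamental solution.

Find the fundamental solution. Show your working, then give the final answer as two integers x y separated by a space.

d=138: √d = [11; 1,2,1,22] (ℓ=4, even), read p_3/q_3
a_0=11:  p_0=11·1+0=11,  q_0=11·0+1=1
…
a_2=2:  p_2=2·12+11=35,  q_2=2·1+1=3
a_3=1:  p_3=1·35+12=47,  q_3=1·3+1=4
fundamental: x₁=47, y₁=4  (since 2209 − 138·16 = 1)

47 4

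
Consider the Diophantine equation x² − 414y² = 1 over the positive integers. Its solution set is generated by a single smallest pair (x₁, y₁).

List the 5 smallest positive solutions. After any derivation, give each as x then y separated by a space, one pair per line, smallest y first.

24335 1196
1184384449 58209320
57643991108495 2833047603204
2805533046066067201 137884426789729360
136545293294391499564175 6710835049023080347996

√414 = [20; 2,1,7,2,7,1,2,40, …], period ℓ=8 (even) → k=7
k=0  a_k=20  p_k/q_k = 20/1
k=1  a_k=2  p_k/q_k = 41/2
k=2  a_k=1  p_k/q_k = 61/3
k=3  a_k=7  p_k/q_k = 468/23
…
k=5  a_k=7  p_k/q_k = 7447/366
k=6  a_k=1  p_k/q_k = 8444/415
k=7  a_k=2  p_k/q_k = 24335/1196
fundamental: x₁=24335, y₁=1196  (since 592192225 − 414·1430416 = 1)
k=2:  x_2 = 24335·24335+414·1196·1196 = 1184384449,  y_2 = 24335·1196+1196·24335 = 58209320
k=3:  x_3 = 24335·1184384449+414·1196·58209320 = 57643991108495,  y_3 = 24335·58209320+1196·1184384449 = 2833047603204
k=4:  x_4 = 24335·57643991108495+414·1196·2833047603204 = 2805533046066067201,  y_4 = 24335·2833047603204+1196·57643991108495 = 137884426789729360
k=5:  x_5 = 24335·2805533046066067201+414·1196·137884426789729360 = 136545293294391499564175,  y_5 = 24335·137884426789729360+1196·2805533046066067201 = 6710835049023080347996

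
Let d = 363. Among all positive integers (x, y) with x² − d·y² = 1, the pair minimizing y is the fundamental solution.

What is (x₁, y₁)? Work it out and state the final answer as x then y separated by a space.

√363 → a₀=19, period (19,38); ℓ=2 even so k=1
i=0: a=19 ⇒ p=19, q=1
i=1: a=19 ⇒ p=362, q=19
→ (362, 19).  Check: 362²=131044, 363·19²=131043, difference 1.

362 19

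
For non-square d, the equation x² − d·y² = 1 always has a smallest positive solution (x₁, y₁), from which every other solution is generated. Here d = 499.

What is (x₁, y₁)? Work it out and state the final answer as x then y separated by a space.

4490 201

√499 = [22; 2,1,21,1,2,44, …], period ℓ=6 (even) → k=5
a_0=22:  p_0=22·1+0=22,  q_0=22·0+1=1
a_1=2:  p_1=2·22+1=45,  q_1=2·1+0=2
a_2=1:  p_2=1·45+22=67,  q_2=1·2+1=3
…
a_4=1:  p_4=1·1452+67=1519,  q_4=1·65+3=68
a_5=2:  p_5=2·1519+1452=4490,  q_5=2·68+65=201
fundamental: x₁=4490, y₁=201  (since 20160100 − 499·40401 = 1)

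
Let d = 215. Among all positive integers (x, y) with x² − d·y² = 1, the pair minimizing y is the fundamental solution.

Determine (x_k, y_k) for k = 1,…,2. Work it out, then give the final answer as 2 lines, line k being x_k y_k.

44 3
3871 264

[14; 1,1,1,28] for √215; ℓ=4 ⇒ convergent index 3
a_0=14:  p_0=14·1+0=14,  q_0=14·0+1=1
…
a_2=1:  p_2=1·15+14=29,  q_2=1·1+1=2
a_3=1:  p_3=1·29+15=44,  q_3=1·2+1=3
(x₁, y₁) = (44, 3);  44² − 215·3² = 1 ✓
k=2:  x_2 = 44·44+215·3·3 = 3871,  y_2 = 44·3+3·44 = 264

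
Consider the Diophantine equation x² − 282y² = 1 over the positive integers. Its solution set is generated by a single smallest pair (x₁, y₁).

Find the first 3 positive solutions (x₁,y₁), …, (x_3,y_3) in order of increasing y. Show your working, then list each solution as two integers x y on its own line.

√282 → a₀=16, period (1,3,1,4,1,3,1,32); ℓ=8 even so k=7
a_0=16:  p_0=16·1+0=16,  q_0=16·0+1=1
…
a_2=3:  p_2=3·17+16=67,  q_2=3·1+1=4
a_3=1:  p_3=1·67+17=84,  q_3=1·4+1=5
a_4=4:  p_4=4·84+67=403,  q_4=4·5+4=24
a_5=1:  p_5=1·403+84=487,  q_5=1·24+5=29
a_6=3:  p_6=3·487+403=1864,  q_6=3·29+24=111
a_7=1:  p_7=1·1864+487=2351,  q_7=1·111+29=140
(x₁, y₁) = (2351, 140);  2351² − 282·140² = 1 ✓
k=2:  x_2 = 2351·2351+282·140·140 = 11054401,  y_2 = 2351·140+140·2351 = 658280
k=3:  x_3 = 2351·11054401+282·140·658280 = 51977791151,  y_3 = 2351·658280+140·11054401 = 3095232420

2351 140
11054401 658280
51977791151 3095232420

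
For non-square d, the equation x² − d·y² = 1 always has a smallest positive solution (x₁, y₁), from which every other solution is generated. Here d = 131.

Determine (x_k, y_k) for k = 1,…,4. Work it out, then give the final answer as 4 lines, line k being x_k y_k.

[11; 2,4,11,4,2,22] for √131; ℓ=6 ⇒ convergent index 5
k=0  a_k=11  p_k/q_k = 11/1
k=1  a_k=2  p_k/q_k = 23/2
k=2  a_k=4  p_k/q_k = 103/9
k=3  a_k=11  p_k/q_k = 1156/101
k=4  a_k=4  p_k/q_k = 4727/413
k=5  a_k=2  p_k/q_k = 10610/927
(x₁, y₁) = (10610, 927);  10610² − 131·927² = 1 ✓
(10610+927√131)^2 = 225144199 + 19670940√131
(10610+927√131)^3 = 4777559892170 + 417417345873√131
(10610+927√131)^4 = 101379820686703201 + 8857596059754120√131

10610 927
225144199 19670940
4777559892170 417417345873
101379820686703201 8857596059754120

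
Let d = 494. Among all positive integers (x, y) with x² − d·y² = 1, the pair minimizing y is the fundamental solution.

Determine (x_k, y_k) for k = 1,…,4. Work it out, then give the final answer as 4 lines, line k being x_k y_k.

√494 = [22; 4,2,2,1,2,1,2,2,4,44, …], period ℓ=10 (even) → k=9
k=0  a_k=22  p_k/q_k = 22/1
…
k=2  a_k=2  p_k/q_k = 200/9
…
k=4  a_k=1  p_k/q_k = 689/31
…
k=6  a_k=1  p_k/q_k = 2556/115
k=7  a_k=2  p_k/q_k = 6979/314
k=8  a_k=2  p_k/q_k = 16514/743
k=9  a_k=4  p_k/q_k = 73035/3286
→ (73035, 3286).  Check: 73035²=5334111225, 494·3286²=5334111224, difference 1.
k=2:  x_2 = 73035·73035+494·3286·3286 = 10668222449,  y_2 = 73035·3286+3286·73035 = 479986020
k=3:  x_3 = 73035·10668222449+494·3286·479986020 = 1558307253052395,  y_3 = 73035·479986020+3286·10668222449 = 70111557938114
k=4:  x_4 = 73035·1558307253052395+494·3286·70111557938114 = 227621940442695115201,  y_4 = 73035·70111557938114+3286·1558307253052395 = 10241195267540325960

73035 3286
10668222449 479986020
1558307253052395 70111557938114
227621940442695115201 10241195267540325960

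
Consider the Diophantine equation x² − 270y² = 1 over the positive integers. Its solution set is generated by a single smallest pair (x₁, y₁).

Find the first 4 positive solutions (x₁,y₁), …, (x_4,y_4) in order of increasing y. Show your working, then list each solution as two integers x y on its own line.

5291 322
55989361 3407404
592479412811 36057148806
6269617090376641 381556745257688

[16; 2,3,6,3,2,32] for √270; ℓ=6 ⇒ convergent index 5
step 0: (16, 1)  from 16·(1,0) + (0,1)
step 1: (33, 2)  from 2·(16,1) + (1,0)
…
step 3: (723, 44)  from 6·(115,7) + (33,2)
step 4: (2284, 139)  from 3·(723,44) + (115,7)
step 5: (5291, 322)  from 2·(2284,139) + (723,44)
→ (5291, 322).  Check: 5291²=27994681, 270·322²=27994680, difference 1.
k=2:  x_2 = 5291·5291+270·322·322 = 55989361,  y_2 = 5291·322+322·5291 = 3407404
k=3:  x_3 = 5291·55989361+270·322·3407404 = 592479412811,  y_3 = 5291·3407404+322·55989361 = 36057148806
k=4:  x_4 = 5291·592479412811+270·322·36057148806 = 6269617090376641,  y_4 = 5291·36057148806+322·592479412811 = 381556745257688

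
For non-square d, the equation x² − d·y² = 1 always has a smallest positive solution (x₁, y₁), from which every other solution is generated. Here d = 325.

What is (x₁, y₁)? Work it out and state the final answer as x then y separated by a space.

[18; 36] for √325; ℓ=1 ⇒ convergent index 1
i=0: a=18 ⇒ p=18, q=1
i=1: a=36 ⇒ p=649, q=36
→ (649, 36).  Check: 649²=421201, 325·36²=421200, difference 1.

649 36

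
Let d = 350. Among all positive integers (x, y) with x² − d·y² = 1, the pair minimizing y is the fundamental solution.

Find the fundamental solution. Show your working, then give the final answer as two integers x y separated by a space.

449 24

√350 → a₀=18, period (1,2,2,2,1,36); ℓ=6 even so k=5
k=0  a_k=18  p_k/q_k = 18/1
…
k=2  a_k=2  p_k/q_k = 56/3
…
k=4  a_k=2  p_k/q_k = 318/17
k=5  a_k=1  p_k/q_k = 449/24
→ (449, 24).  Check: 449²=201601, 350·24²=201600, difference 1.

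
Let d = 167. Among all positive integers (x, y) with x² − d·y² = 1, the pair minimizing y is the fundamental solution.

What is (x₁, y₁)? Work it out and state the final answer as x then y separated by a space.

168 13

√167 → a₀=12, period (1,11,1,24); ℓ=4 even so k=3
step 0: (12, 1)  from 12·(1,0) + (0,1)
step 1: (13, 1)  from 1·(12,1) + (1,0)
step 2: (155, 12)  from 11·(13,1) + (12,1)
step 3: (168, 13)  from 1·(155,12) + (13,1)
fundamental: x₁=168, y₁=13  (since 28224 − 167·169 = 1)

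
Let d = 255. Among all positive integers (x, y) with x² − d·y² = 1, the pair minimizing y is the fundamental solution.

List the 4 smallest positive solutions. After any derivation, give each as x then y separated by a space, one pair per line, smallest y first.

d=255: √d = [15; 1,30] (ℓ=2, even), read p_1/q_1
k=0  a_k=15  p_k/q_k = 15/1
k=1  a_k=1  p_k/q_k = 16/1
→ (16, 1).  Check: 16²=256, 255·1²=255, difference 1.
n=2: (16,1)∘(16,1) = (16·16+255·1·1, 16·1+1·16) = (511,32)
n=3: (511,32)∘(16,1) = (16·511+255·1·32, 16·32+1·511) = (16336,1023)
n=4: (16336,1023)∘(16,1) = (16·16336+255·1·1023, 16·1023+1·16336) = (522241,32704)

16 1
511 32
16336 1023
522241 32704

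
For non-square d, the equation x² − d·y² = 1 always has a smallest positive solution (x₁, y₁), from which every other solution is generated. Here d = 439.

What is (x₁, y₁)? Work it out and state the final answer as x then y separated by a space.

440 21

d=439: √d = [20; 1,19,1,40] (ℓ=4, even), read p_3/q_3
i=0: a=20 ⇒ p=20, q=1
i=1: a=1 ⇒ p=21, q=1
i=2: a=19 ⇒ p=419, q=20
i=3: a=1 ⇒ p=440, q=21
(x₁, y₁) = (440, 21);  440² − 439·21² = 1 ✓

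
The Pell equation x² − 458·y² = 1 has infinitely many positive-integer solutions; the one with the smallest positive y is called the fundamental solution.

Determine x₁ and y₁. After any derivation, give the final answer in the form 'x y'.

√458 → a₀=21, period (2,2,42); ℓ=3 odd so k=5
k=0  a_k=21  p_k/q_k = 21/1
k=1  a_k=2  p_k/q_k = 43/2
k=2  a_k=2  p_k/q_k = 107/5
…
k=4  a_k=2  p_k/q_k = 9181/429
k=5  a_k=2  p_k/q_k = 22899/1070
fundamental: x₁=22899, y₁=1070  (since 524364201 − 458·1144900 = 1)

22899 1070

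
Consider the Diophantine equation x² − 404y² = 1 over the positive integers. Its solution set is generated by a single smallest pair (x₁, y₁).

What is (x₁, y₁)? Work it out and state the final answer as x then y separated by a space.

√404 → a₀=20, period (10,40); ℓ=2 even so k=1
a_0=20:  p_0=20·1+0=20,  q_0=20·0+1=1
a_1=10:  p_1=10·20+1=201,  q_1=10·1+0=10
→ (201, 10).  Check: 201²=40401, 404·10²=40400, difference 1.

201 10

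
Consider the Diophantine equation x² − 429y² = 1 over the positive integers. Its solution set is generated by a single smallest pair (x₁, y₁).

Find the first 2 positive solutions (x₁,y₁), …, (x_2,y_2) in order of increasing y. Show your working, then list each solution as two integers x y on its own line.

1524095 73584
4645731138049 224298012960

√429 = [20; 1,2,2,9,1,12,1,9,2,2,1,40, …], period ℓ=12 (even) → k=11
step 0: (20, 1)  from 20·(1,0) + (0,1)
…
step 2: (62, 3)  from 2·(21,1) + (20,1)
…
step 4: (1367, 66)  from 9·(145,7) + (62,3)
…
step 6: (19511, 942)  from 12·(1512,73) + (1367,66)
step 7: (21023, 1015)  from 1·(19511,942) + (1512,73)
step 8: (208718, 10077)  from 9·(21023,1015) + (19511,942)
…
step 10: (1085636, 52415)  from 2·(438459,21169) + (208718,10077)
step 11: (1524095, 73584)  from 1·(1085636,52415) + (438459,21169)
(x₁, y₁) = (1524095, 73584);  1524095² − 429·73584² = 1 ✓
k=2:  x_2 = 1524095·1524095+429·73584·73584 = 4645731138049,  y_2 = 1524095·73584+73584·1524095 = 224298012960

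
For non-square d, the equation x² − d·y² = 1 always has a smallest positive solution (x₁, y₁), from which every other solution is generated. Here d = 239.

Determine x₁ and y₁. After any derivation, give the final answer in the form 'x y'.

6195120 400729

[15; 2,5,1,2,4,15,4,2,1,5,2,30] for √239; ℓ=12 ⇒ convergent index 11
step 0: (15, 1)  from 15·(1,0) + (0,1)
…
step 3: (201, 13)  from 1·(170,11) + (31,2)
…
step 5: (2489, 161)  from 4·(572,37) + (201,13)
step 6: (37907, 2452)  from 15·(2489,161) + (572,37)
step 7: (154117, 9969)  from 4·(37907,2452) + (2489,161)
step 8: (346141, 22390)  from 2·(154117,9969) + (37907,2452)
step 9: (500258, 32359)  from 1·(346141,22390) + (154117,9969)
step 10: (2847431, 184185)  from 5·(500258,32359) + (346141,22390)
step 11: (6195120, 400729)  from 2·(2847431,184185) + (500258,32359)
fundamental: x₁=6195120, y₁=400729  (since 38379511814400 − 239·160583731441 = 1)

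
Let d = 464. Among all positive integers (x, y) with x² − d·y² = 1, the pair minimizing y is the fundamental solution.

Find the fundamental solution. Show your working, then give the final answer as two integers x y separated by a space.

9801 455

√464 → a₀=21, period (1,1,5,1,1,1,5,1,1,42); ℓ=10 even so k=9
k=0  a_k=21  p_k/q_k = 21/1
k=1  a_k=1  p_k/q_k = 22/1
k=2  a_k=1  p_k/q_k = 43/2
…
k=6  a_k=1  p_k/q_k = 797/37
…
k=8  a_k=1  p_k/q_k = 5299/246
k=9  a_k=1  p_k/q_k = 9801/455
(x₁, y₁) = (9801, 455);  9801² − 464·455² = 1 ✓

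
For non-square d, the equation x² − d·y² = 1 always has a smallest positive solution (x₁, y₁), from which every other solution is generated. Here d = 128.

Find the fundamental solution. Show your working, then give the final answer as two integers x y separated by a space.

[11; 3,5,3,22] for √128; ℓ=4 ⇒ convergent index 3
i=0: a=11 ⇒ p=11, q=1
…
i=2: a=5 ⇒ p=181, q=16
i=3: a=3 ⇒ p=577, q=51
fundamental: x₁=577, y₁=51  (since 332929 − 128·2601 = 1)

577 51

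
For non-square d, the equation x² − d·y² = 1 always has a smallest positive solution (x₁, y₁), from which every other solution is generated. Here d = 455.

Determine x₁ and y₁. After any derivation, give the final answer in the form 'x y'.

[21; 3,42] for √455; ℓ=2 ⇒ convergent index 1
i=0: a=21 ⇒ p=21, q=1
i=1: a=3 ⇒ p=64, q=3
fundamental: x₁=64, y₁=3  (since 4096 − 455·9 = 1)

64 3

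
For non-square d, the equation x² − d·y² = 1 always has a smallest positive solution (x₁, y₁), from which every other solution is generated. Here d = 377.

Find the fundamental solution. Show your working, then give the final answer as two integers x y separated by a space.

233 12

[19; 2,2,2,38] for √377; ℓ=4 ⇒ convergent index 3
i=0: a=19 ⇒ p=19, q=1
…
i=2: a=2 ⇒ p=97, q=5
i=3: a=2 ⇒ p=233, q=12
fundamental: x₁=233, y₁=12  (since 54289 − 377·144 = 1)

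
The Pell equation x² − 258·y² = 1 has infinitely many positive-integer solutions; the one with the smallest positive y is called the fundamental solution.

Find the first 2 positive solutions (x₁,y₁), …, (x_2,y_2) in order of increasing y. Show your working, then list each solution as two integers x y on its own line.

√258 → a₀=16, period (16,32); ℓ=2 even so k=1
a_0=16:  p_0=16·1+0=16,  q_0=16·0+1=1
a_1=16:  p_1=16·16+1=257,  q_1=16·1+0=16
fundamental: x₁=257, y₁=16  (since 66049 − 258·256 = 1)
n=2: (257,16)∘(257,16) = (257·257+258·16·16, 257·16+16·257) = (132097,8224)

257 16
132097 8224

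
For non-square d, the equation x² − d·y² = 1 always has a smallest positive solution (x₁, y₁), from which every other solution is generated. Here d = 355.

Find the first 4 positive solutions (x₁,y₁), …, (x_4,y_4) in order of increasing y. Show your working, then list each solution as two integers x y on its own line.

954809 50676
1823320452961 96771801768
3481845556741524089 184797174548553948
6648994948371812427335041 352892010866963721270096

d=355: √d = [18; 1,5,3,3,1,6,1,3,3,5,1,36] (ℓ=12, even), read p_11/q_11
k=0  a_k=18  p_k/q_k = 18/1
k=1  a_k=1  p_k/q_k = 19/1
k=2  a_k=5  p_k/q_k = 113/6
k=3  a_k=3  p_k/q_k = 358/19
k=4  a_k=3  p_k/q_k = 1187/63
k=5  a_k=1  p_k/q_k = 1545/82
k=6  a_k=6  p_k/q_k = 10457/555
k=7  a_k=1  p_k/q_k = 12002/637
k=8  a_k=3  p_k/q_k = 46463/2466
k=9  a_k=3  p_k/q_k = 151391/8035
k=10  a_k=5  p_k/q_k = 803418/42641
k=11  a_k=1  p_k/q_k = 954809/50676
(x₁, y₁) = (954809, 50676);  954809² − 355·50676² = 1 ✓
(954809+50676√355)^2 = 1823320452961 + 96771801768√355
(954809+50676√355)^3 = 3481845556741524089 + 184797174548553948√355
(954809+50676√355)^4 = 6648994948371812427335041 + 352892010866963721270096√355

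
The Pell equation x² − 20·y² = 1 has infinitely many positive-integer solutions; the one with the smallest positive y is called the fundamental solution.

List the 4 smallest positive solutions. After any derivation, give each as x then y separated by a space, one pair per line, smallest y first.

√20 = [4; 2,8, …], period ℓ=2 (even) → k=1
a_0=4:  p_0=4·1+0=4,  q_0=4·0+1=1
a_1=2:  p_1=2·4+1=9,  q_1=2·1+0=2
→ (9, 2).  Check: 9²=81, 20·2²=80, difference 1.
(x_2, y_2) = (9·9 + 20·2·2, 9·2 + 2·9) = (161, 36)
(x_3, y_3) = (9·161 + 20·2·36, 9·36 + 2·161) = (2889, 646)
(x_4, y_4) = (9·2889 + 20·2·646, 9·646 + 2·2889) = (51841, 11592)

9 2
161 36
2889 646
51841 11592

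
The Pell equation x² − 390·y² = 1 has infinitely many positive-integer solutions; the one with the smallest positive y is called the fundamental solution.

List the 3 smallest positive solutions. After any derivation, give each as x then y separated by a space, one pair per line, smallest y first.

[19; 1,2,1,38] for √390; ℓ=4 ⇒ convergent index 3
step 0: (19, 1)  from 19·(1,0) + (0,1)
…
step 2: (59, 3)  from 2·(20,1) + (19,1)
step 3: (79, 4)  from 1·(59,3) + (20,1)
(x₁, y₁) = (79, 4);  79² − 390·4² = 1 ✓
k=2:  x_2 = 79·79+390·4·4 = 12481,  y_2 = 79·4+4·79 = 632
k=3:  x_3 = 79·12481+390·4·632 = 1971919,  y_3 = 79·632+4·12481 = 99852

79 4
12481 632
1971919 99852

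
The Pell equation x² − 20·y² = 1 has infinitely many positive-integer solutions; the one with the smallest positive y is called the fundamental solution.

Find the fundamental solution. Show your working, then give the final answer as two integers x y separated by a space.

√20 = [4; 2,8, …], period ℓ=2 (even) → k=1
i=0: a=4 ⇒ p=4, q=1
i=1: a=2 ⇒ p=9, q=2
→ (9, 2).  Check: 9²=81, 20·2²=80, difference 1.

9 2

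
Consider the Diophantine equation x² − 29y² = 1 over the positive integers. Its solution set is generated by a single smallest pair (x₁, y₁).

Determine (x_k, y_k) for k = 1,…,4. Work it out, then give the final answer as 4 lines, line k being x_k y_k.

9801 1820
192119201 35675640
3765920568201 699313893460
73819574785756801 13707950903927280

√29 → a₀=5, period (2,1,1,2,10); ℓ=5 odd so k=9
a_0=5:  p_0=5·1+0=5,  q_0=5·0+1=1
a_1=2:  p_1=2·5+1=11,  q_1=2·1+0=2
…
a_3=1:  p_3=1·16+11=27,  q_3=1·3+2=5
…
a_5=10:  p_5=10·70+27=727,  q_5=10·13+5=135
…
a_7=1:  p_7=1·1524+727=2251,  q_7=1·283+135=418
a_8=1:  p_8=1·2251+1524=3775,  q_8=1·418+283=701
a_9=2:  p_9=2·3775+2251=9801,  q_9=2·701+418=1820
→ (9801, 1820).  Check: 9801²=96059601, 29·1820²=96059600, difference 1.
k=2:  x_2 = 9801·9801+29·1820·1820 = 192119201,  y_2 = 9801·1820+1820·9801 = 35675640
k=3:  x_3 = 9801·192119201+29·1820·35675640 = 3765920568201,  y_3 = 9801·35675640+1820·192119201 = 699313893460
k=4:  x_4 = 9801·3765920568201+29·1820·699313893460 = 73819574785756801,  y_4 = 9801·699313893460+1820·3765920568201 = 13707950903927280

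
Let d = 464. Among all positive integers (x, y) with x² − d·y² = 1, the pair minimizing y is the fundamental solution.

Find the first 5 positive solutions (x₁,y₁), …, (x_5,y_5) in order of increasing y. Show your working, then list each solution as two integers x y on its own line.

9801 455
192119201 8918910
3765920568201 174828473365
73819574785756801 3426987725981820
1447011301184484245001 67175813229867162275

d=464: √d = [21; 1,1,5,1,1,1,5,1,1,42] (ℓ=10, even), read p_9/q_9
step 0: (21, 1)  from 21·(1,0) + (0,1)
step 1: (22, 1)  from 1·(21,1) + (1,0)
step 2: (43, 2)  from 1·(22,1) + (21,1)
…
step 4: (280, 13)  from 1·(237,11) + (43,2)
step 5: (517, 24)  from 1·(280,13) + (237,11)
…
step 8: (5299, 246)  from 1·(4502,209) + (797,37)
step 9: (9801, 455)  from 1·(5299,246) + (4502,209)
(x₁, y₁) = (9801, 455);  9801² − 464·455² = 1 ✓
k=2:  x_2 = 9801·9801+464·455·455 = 192119201,  y_2 = 9801·455+455·9801 = 8918910
k=3:  x_3 = 9801·192119201+464·455·8918910 = 3765920568201,  y_3 = 9801·8918910+455·192119201 = 174828473365
k=4:  x_4 = 9801·3765920568201+464·455·174828473365 = 73819574785756801,  y_4 = 9801·174828473365+455·3765920568201 = 3426987725981820
k=5:  x_5 = 9801·73819574785756801+464·455·3426987725981820 = 1447011301184484245001,  y_5 = 9801·3426987725981820+455·73819574785756801 = 67175813229867162275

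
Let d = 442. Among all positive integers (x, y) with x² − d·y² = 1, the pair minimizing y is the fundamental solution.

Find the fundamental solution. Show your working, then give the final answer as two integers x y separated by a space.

883 42

√442 = [21; 42, …], period ℓ=1 (odd) → k=1
i=0: a=21 ⇒ p=21, q=1
i=1: a=42 ⇒ p=883, q=42
(x₁, y₁) = (883, 42);  883² − 442·42² = 1 ✓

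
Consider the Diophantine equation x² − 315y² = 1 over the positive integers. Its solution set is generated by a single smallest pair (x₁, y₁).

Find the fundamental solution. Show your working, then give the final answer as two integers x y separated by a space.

[17; 1,2,1,34] for √315; ℓ=4 ⇒ convergent index 3
a_0=17:  p_0=17·1+0=17,  q_0=17·0+1=1
a_1=1:  p_1=1·17+1=18,  q_1=1·1+0=1
a_2=2:  p_2=2·18+17=53,  q_2=2·1+1=3
a_3=1:  p_3=1·53+18=71,  q_3=1·3+1=4
(x₁, y₁) = (71, 4);  71² − 315·4² = 1 ✓

71 4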